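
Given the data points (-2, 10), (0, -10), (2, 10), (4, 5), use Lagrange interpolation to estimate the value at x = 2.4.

Lagrange interpolation formula:
P(x) = Σ yᵢ × Lᵢ(x)
where Lᵢ(x) = Π_{j≠i} (x - xⱼ)/(xᵢ - xⱼ)

L_0(2.4) = (2.4 - 0)/(-2 - 0) × (2.4 - 2)/(-2 - 2) × (2.4 - 4)/(-2 - 4) = 0.032000
L_1(2.4) = (2.4 - (-2))/(0 - (-2)) × (2.4 - 2)/(0 - 2) × (2.4 - 4)/(0 - 4) = -0.176000
L_2(2.4) = (2.4 - (-2))/(2 - (-2)) × (2.4 - 0)/(2 - 0) × (2.4 - 4)/(2 - 4) = 1.056000
L_3(2.4) = (2.4 - (-2))/(4 - (-2)) × (2.4 - 0)/(4 - 0) × (2.4 - 2)/(4 - 2) = 0.088000

P(2.4) = 10×L_0(2.4) + (-10)×L_1(2.4) + 10×L_2(2.4) + 5×L_3(2.4)
P(2.4) = 13.080000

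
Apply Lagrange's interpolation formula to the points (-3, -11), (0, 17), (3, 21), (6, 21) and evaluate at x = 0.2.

Lagrange interpolation formula:
P(x) = Σ yᵢ × Lᵢ(x)
where Lᵢ(x) = Π_{j≠i} (x - xⱼ)/(xᵢ - xⱼ)

L_0(0.2) = (0.2 - 0)/(-3 - 0) × (0.2 - 3)/(-3 - 3) × (0.2 - 6)/(-3 - 6) = -0.020049
L_1(0.2) = (0.2 - (-3))/(0 - (-3)) × (0.2 - 3)/(0 - 3) × (0.2 - 6)/(0 - 6) = 0.962370
L_2(0.2) = (0.2 - (-3))/(3 - (-3)) × (0.2 - 0)/(3 - 0) × (0.2 - 6)/(3 - 6) = 0.068741
L_3(0.2) = (0.2 - (-3))/(6 - (-3)) × (0.2 - 0)/(6 - 0) × (0.2 - 3)/(6 - 3) = -0.011062

P(0.2) = (-11)×L_0(0.2) + 17×L_1(0.2) + 21×L_2(0.2) + 21×L_3(0.2)
P(0.2) = 17.792099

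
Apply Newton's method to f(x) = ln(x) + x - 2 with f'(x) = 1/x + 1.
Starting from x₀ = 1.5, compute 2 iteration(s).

f(x) = ln(x) + x - 2
f'(x) = 1/x + 1
x₀ = 1.5

Newton-Raphson formula: x_{n+1} = x_n - f(x_n)/f'(x_n)

Iteration 1:
  f(1.500000) = -0.094535
  f'(1.500000) = 1.666667
  x_1 = 1.500000 - (-0.094535)/1.666667 = 1.556721
Iteration 2:
  f(1.556721) = -0.000697
  f'(1.556721) = 1.642376
  x_2 = 1.556721 - (-0.000697)/1.642376 = 1.557146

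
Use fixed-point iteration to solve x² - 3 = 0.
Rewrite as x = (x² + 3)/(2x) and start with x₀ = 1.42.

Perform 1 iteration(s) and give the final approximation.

Equation: x² - 3 = 0
Fixed-point form: x = (x² + 3)/(2x)
x₀ = 1.42

x_1 = g(1.420000) = 1.766338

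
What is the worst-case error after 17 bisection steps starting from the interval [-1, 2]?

Bisection error bound: |error| ≤ (b-a)/2^n
|error| ≤ (2 - (-1))/2^17 = 3/2^17
|error| ≤ 0.0000228882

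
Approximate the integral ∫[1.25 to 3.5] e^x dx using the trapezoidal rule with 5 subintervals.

f(x) = e^x
a = 1.25, b = 3.5, n = 5
h = (b - a)/n = 0.450000

Trapezoidal rule: (h/2)[f(x₀) + 2f(x₁) + 2f(x₂) + ... + f(xₙ)]

x_0 = 1.2500, f(x_0) = 3.490343, coefficient = 1
x_1 = 1.7000, f(x_1) = 5.473947, coefficient = 2
x_2 = 2.1500, f(x_2) = 8.584858, coefficient = 2
x_3 = 2.6000, f(x_3) = 13.463738, coefficient = 2
x_4 = 3.0500, f(x_4) = 21.115344, coefficient = 2
x_5 = 3.5000, f(x_5) = 33.115452, coefficient = 1

I ≈ (0.450000/2) × 133.881571 = 30.123354
Exact value: 29.625109
Error: 0.498245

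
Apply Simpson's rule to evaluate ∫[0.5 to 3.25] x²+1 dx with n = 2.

f(x) = x²+1
a = 0.5, b = 3.25, n = 2
h = (b - a)/n = 1.375000

Simpson's rule: (h/3)[f(x₀) + 4f(x₁) + 2f(x₂) + ... + f(xₙ)]

x_0 = 0.5000, f(x_0) = 1.250000, coefficient = 1
x_1 = 1.8750, f(x_1) = 4.515625, coefficient = 4
x_2 = 3.2500, f(x_2) = 11.562500, coefficient = 1

I ≈ (1.375000/3) × 30.875000 = 14.151042
Exact value: 14.151042
Error: 0.000000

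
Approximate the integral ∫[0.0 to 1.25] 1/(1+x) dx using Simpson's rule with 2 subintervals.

f(x) = 1/(1+x)
a = 0.0, b = 1.25, n = 2
h = (b - a)/n = 0.625000

Simpson's rule: (h/3)[f(x₀) + 4f(x₁) + 2f(x₂) + ... + f(xₙ)]

x_0 = 0.0000, f(x_0) = 1.000000, coefficient = 1
x_1 = 0.6250, f(x_1) = 0.615385, coefficient = 4
x_2 = 1.2500, f(x_2) = 0.444444, coefficient = 1

I ≈ (0.625000/3) × 3.905983 = 0.813746
Exact value: 0.810930
Error: 0.002816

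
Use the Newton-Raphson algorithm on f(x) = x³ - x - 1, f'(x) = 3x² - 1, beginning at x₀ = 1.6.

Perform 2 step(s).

f(x) = x³ - x - 1
f'(x) = 3x² - 1
x₀ = 1.6

Newton-Raphson formula: x_{n+1} = x_n - f(x_n)/f'(x_n)

Iteration 1:
  f(1.600000) = 1.496000
  f'(1.600000) = 6.680000
  x_1 = 1.600000 - 1.496000/6.680000 = 1.376048
Iteration 2:
  f(1.376048) = 0.229510
  f'(1.376048) = 4.680524
  x_2 = 1.376048 - 0.229510/4.680524 = 1.327013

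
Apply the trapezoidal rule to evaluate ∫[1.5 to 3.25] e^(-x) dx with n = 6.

f(x) = e^(-x)
a = 1.5, b = 3.25, n = 6
h = (b - a)/n = 0.291667

Trapezoidal rule: (h/2)[f(x₀) + 2f(x₁) + 2f(x₂) + ... + f(xₙ)]

x_0 = 1.5000, f(x_0) = 0.223130, coefficient = 1
x_1 = 1.7917, f(x_1) = 0.166682, coefficient = 2
x_2 = 2.0833, f(x_2) = 0.124514, coefficient = 2
x_3 = 2.3750, f(x_3) = 0.093014, coefficient = 2
x_4 = 2.6667, f(x_4) = 0.069483, coefficient = 2
x_5 = 2.9583, f(x_5) = 0.051905, coefficient = 2
x_6 = 3.2500, f(x_6) = 0.038774, coefficient = 1

I ≈ (0.291667/2) × 1.273104 = 0.185661
Exact value: 0.184356
Error: 0.001305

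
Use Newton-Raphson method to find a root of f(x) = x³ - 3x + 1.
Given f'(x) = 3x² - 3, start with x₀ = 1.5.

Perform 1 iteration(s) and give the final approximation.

f(x) = x³ - 3x + 1
f'(x) = 3x² - 3
x₀ = 1.5

Newton-Raphson formula: x_{n+1} = x_n - f(x_n)/f'(x_n)

Iteration 1:
  f(1.500000) = -0.125000
  f'(1.500000) = 3.750000
  x_1 = 1.500000 - (-0.125000)/3.750000 = 1.533333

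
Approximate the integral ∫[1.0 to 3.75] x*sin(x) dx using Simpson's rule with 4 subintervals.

f(x) = x*sin(x)
a = 1.0, b = 3.75, n = 4
h = (b - a)/n = 0.687500

Simpson's rule: (h/3)[f(x₀) + 4f(x₁) + 2f(x₂) + ... + f(xₙ)]

x_0 = 1.0000, f(x_0) = 0.841471, coefficient = 1
x_1 = 1.6875, f(x_1) = 1.676021, coefficient = 4
x_2 = 2.3750, f(x_2) = 1.647502, coefficient = 2
x_3 = 3.0625, f(x_3) = 0.241969, coefficient = 4
x_4 = 3.7500, f(x_4) = -2.143355, coefficient = 1

I ≈ (0.687500/3) × 9.665081 = 2.214914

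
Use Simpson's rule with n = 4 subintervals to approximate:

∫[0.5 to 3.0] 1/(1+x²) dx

f(x) = 1/(1+x²)
a = 0.5, b = 3.0, n = 4
h = (b - a)/n = 0.625000

Simpson's rule: (h/3)[f(x₀) + 4f(x₁) + 2f(x₂) + ... + f(xₙ)]

x_0 = 0.5000, f(x_0) = 0.800000, coefficient = 1
x_1 = 1.1250, f(x_1) = 0.441379, coefficient = 4
x_2 = 1.7500, f(x_2) = 0.246154, coefficient = 2
x_3 = 2.3750, f(x_3) = 0.150588, coefficient = 4
x_4 = 3.0000, f(x_4) = 0.100000, coefficient = 1

I ≈ (0.625000/3) × 3.760178 = 0.783370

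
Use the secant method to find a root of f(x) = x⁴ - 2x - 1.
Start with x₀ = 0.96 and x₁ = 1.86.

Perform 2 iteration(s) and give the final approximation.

f(x) = x⁴ - 2x - 1
x₀ = 0.96, x₁ = 1.86

Secant formula: x_{n+1} = x_n - f(x_n)(x_n - x_{n-1})/(f(x_n) - f(x_{n-1}))

Iteration 1:
  f(0.960000) = -2.070653
  f(1.860000) = 7.248832
  x_2 = 1.860000 - 7.248832×(1.860000 - 0.960000)/(7.248832 - (-2.070653))
       = 1.159967
Iteration 2:
  f(1.860000) = 7.248832
  f(1.159967) = -1.509501
  x_3 = 1.159967 - (-1.509501)×(1.159967 - 1.860000)/(-1.509501 - 7.248832)
       = 1.280618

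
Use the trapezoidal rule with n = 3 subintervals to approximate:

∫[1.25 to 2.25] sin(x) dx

f(x) = sin(x)
a = 1.25, b = 2.25, n = 3
h = (b - a)/n = 0.333333

Trapezoidal rule: (h/2)[f(x₀) + 2f(x₁) + 2f(x₂) + ... + f(xₙ)]

x_0 = 1.2500, f(x_0) = 0.948985, coefficient = 1
x_1 = 1.5833, f(x_1) = 0.999921, coefficient = 2
x_2 = 1.9167, f(x_2) = 0.940781, coefficient = 2
x_3 = 2.2500, f(x_3) = 0.778073, coefficient = 1

I ≈ (0.333333/2) × 5.608462 = 0.934744
Exact value: 0.943496
Error: 0.008752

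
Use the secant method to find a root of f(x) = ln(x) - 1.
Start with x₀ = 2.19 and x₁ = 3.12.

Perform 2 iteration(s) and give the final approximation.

f(x) = ln(x) - 1
x₀ = 2.19, x₁ = 3.12

Secant formula: x_{n+1} = x_n - f(x_n)(x_n - x_{n-1})/(f(x_n) - f(x_{n-1}))

Iteration 1:
  f(2.190000) = -0.216098
  f(3.120000) = 0.137833
  x_2 = 3.120000 - 0.137833×(3.120000 - 2.190000)/(0.137833 - (-0.216098))
       = 2.757826
Iteration 2:
  f(3.120000) = 0.137833
  f(2.757826) = 0.014443
  x_3 = 2.757826 - 0.014443×(2.757826 - 3.120000)/(0.014443 - 0.137833)
       = 2.715434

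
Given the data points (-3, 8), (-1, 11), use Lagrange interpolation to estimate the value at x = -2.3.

Lagrange interpolation formula:
P(x) = Σ yᵢ × Lᵢ(x)
where Lᵢ(x) = Π_{j≠i} (x - xⱼ)/(xᵢ - xⱼ)

L_0(-2.3) = (-2.3 - (-1))/(-3 - (-1)) = 0.650000
L_1(-2.3) = (-2.3 - (-3))/(-1 - (-3)) = 0.350000

P(-2.3) = 8×L_0(-2.3) + 11×L_1(-2.3)
P(-2.3) = 9.050000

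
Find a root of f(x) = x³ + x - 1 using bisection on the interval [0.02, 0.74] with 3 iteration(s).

f(x) = x³ + x - 1
Initial interval: [0.02, 0.74]

Iteration 1:
  c_1 = (0.020000 + 0.740000)/2 = 0.380000
  f(c_1) = f(0.380000) = -0.565128
  f(a) × f(c) ≥ 0, new interval: [0.380000, 0.740000]
Iteration 2:
  c_2 = (0.380000 + 0.740000)/2 = 0.560000
  f(c_2) = f(0.560000) = -0.264384
  f(a) × f(c) ≥ 0, new interval: [0.560000, 0.740000]
Iteration 3:
  c_3 = (0.560000 + 0.740000)/2 = 0.650000
  f(c_3) = f(0.650000) = -0.075375
  f(a) × f(c) ≥ 0, new interval: [0.650000, 0.740000]

After 3 iteration(s), the approximation is c_3 = 0.650000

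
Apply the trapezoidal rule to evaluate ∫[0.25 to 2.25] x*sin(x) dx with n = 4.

f(x) = x*sin(x)
a = 0.25, b = 2.25, n = 4
h = (b - a)/n = 0.500000

Trapezoidal rule: (h/2)[f(x₀) + 2f(x₁) + 2f(x₂) + ... + f(xₙ)]

x_0 = 0.2500, f(x_0) = 0.061851, coefficient = 1
x_1 = 0.7500, f(x_1) = 0.511229, coefficient = 2
x_2 = 1.2500, f(x_2) = 1.186231, coefficient = 2
x_3 = 1.7500, f(x_3) = 1.721975, coefficient = 2
x_4 = 2.2500, f(x_4) = 1.750665, coefficient = 1

I ≈ (0.500000/2) × 8.651386 = 2.162847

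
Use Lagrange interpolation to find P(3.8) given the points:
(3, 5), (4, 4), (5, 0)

Lagrange interpolation formula:
P(x) = Σ yᵢ × Lᵢ(x)
where Lᵢ(x) = Π_{j≠i} (x - xⱼ)/(xᵢ - xⱼ)

L_0(3.8) = (3.8 - 4)/(3 - 4) × (3.8 - 5)/(3 - 5) = 0.120000
L_1(3.8) = (3.8 - 3)/(4 - 3) × (3.8 - 5)/(4 - 5) = 0.960000
L_2(3.8) = (3.8 - 3)/(5 - 3) × (3.8 - 4)/(5 - 4) = -0.080000

P(3.8) = 5×L_0(3.8) + 4×L_1(3.8) + 0×L_2(3.8)
P(3.8) = 4.440000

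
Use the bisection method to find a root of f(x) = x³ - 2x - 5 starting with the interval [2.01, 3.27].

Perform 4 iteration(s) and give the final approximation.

f(x) = x³ - 2x - 5
Initial interval: [2.01, 3.27]

Iteration 1:
  c_1 = (2.010000 + 3.270000)/2 = 2.640000
  f(c_1) = f(2.640000) = 8.119744
  f(a) × f(c) < 0, new interval: [2.010000, 2.640000]
Iteration 2:
  c_2 = (2.010000 + 2.640000)/2 = 2.325000
  f(c_2) = f(2.325000) = 2.918078
  f(a) × f(c) < 0, new interval: [2.010000, 2.325000]
Iteration 3:
  c_3 = (2.010000 + 2.325000)/2 = 2.167500
  f(c_3) = f(2.167500) = 0.848037
  f(a) × f(c) < 0, new interval: [2.010000, 2.167500]
Iteration 4:
  c_4 = (2.010000 + 2.167500)/2 = 2.088750
  f(c_4) = f(2.088750) = -0.064542
  f(a) × f(c) ≥ 0, new interval: [2.088750, 2.167500]

After 4 iteration(s), the approximation is c_4 = 2.088750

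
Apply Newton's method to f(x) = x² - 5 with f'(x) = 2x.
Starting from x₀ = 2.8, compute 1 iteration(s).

f(x) = x² - 5
f'(x) = 2x
x₀ = 2.8

Newton-Raphson formula: x_{n+1} = x_n - f(x_n)/f'(x_n)

Iteration 1:
  f(2.800000) = 2.840000
  f'(2.800000) = 5.600000
  x_1 = 2.800000 - 2.840000/5.600000 = 2.292857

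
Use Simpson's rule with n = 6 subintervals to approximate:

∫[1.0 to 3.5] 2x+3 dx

f(x) = 2x+3
a = 1.0, b = 3.5, n = 6
h = (b - a)/n = 0.416667

Simpson's rule: (h/3)[f(x₀) + 4f(x₁) + 2f(x₂) + ... + f(xₙ)]

x_0 = 1.0000, f(x_0) = 5.000000, coefficient = 1
x_1 = 1.4167, f(x_1) = 5.833333, coefficient = 4
x_2 = 1.8333, f(x_2) = 6.666667, coefficient = 2
x_3 = 2.2500, f(x_3) = 7.500000, coefficient = 4
x_4 = 2.6667, f(x_4) = 8.333333, coefficient = 2
x_5 = 3.0833, f(x_5) = 9.166667, coefficient = 4
x_6 = 3.5000, f(x_6) = 10.000000, coefficient = 1

I ≈ (0.416667/3) × 135.000000 = 18.750000
Exact value: 18.750000
Error: 0.000000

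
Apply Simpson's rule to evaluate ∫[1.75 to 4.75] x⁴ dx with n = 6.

f(x) = x⁴
a = 1.75, b = 4.75, n = 6
h = (b - a)/n = 0.500000

Simpson's rule: (h/3)[f(x₀) + 4f(x₁) + 2f(x₂) + ... + f(xₙ)]

x_0 = 1.7500, f(x_0) = 9.378906, coefficient = 1
x_1 = 2.2500, f(x_1) = 25.628906, coefficient = 4
x_2 = 2.7500, f(x_2) = 57.191406, coefficient = 2
x_3 = 3.2500, f(x_3) = 111.566406, coefficient = 4
x_4 = 3.7500, f(x_4) = 197.753906, coefficient = 2
x_5 = 4.2500, f(x_5) = 326.253906, coefficient = 4
x_6 = 4.7500, f(x_6) = 509.066406, coefficient = 1

I ≈ (0.500000/3) × 2882.132812 = 480.355469
Exact value: 480.330469
Error: 0.025000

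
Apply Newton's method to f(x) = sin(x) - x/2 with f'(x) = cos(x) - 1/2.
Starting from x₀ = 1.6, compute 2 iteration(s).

f(x) = sin(x) - x/2
f'(x) = cos(x) - 1/2
x₀ = 1.6

Newton-Raphson formula: x_{n+1} = x_n - f(x_n)/f'(x_n)

Iteration 1:
  f(1.600000) = 0.199574
  f'(1.600000) = -0.529200
  x_1 = 1.600000 - 0.199574/(-0.529200) = 1.977124
Iteration 2:
  f(1.977124) = -0.069983
  f'(1.977124) = -0.895238
  x_2 = 1.977124 - (-0.069983)/(-0.895238) = 1.898951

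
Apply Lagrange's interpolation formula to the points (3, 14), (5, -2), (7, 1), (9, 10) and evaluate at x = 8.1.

Lagrange interpolation formula:
P(x) = Σ yᵢ × Lᵢ(x)
where Lᵢ(x) = Π_{j≠i} (x - xⱼ)/(xᵢ - xⱼ)

L_0(8.1) = (8.1 - 5)/(3 - 5) × (8.1 - 7)/(3 - 7) × (8.1 - 9)/(3 - 9) = 0.063937
L_1(8.1) = (8.1 - 3)/(5 - 3) × (8.1 - 7)/(5 - 7) × (8.1 - 9)/(5 - 9) = -0.315562
L_2(8.1) = (8.1 - 3)/(7 - 3) × (8.1 - 5)/(7 - 5) × (8.1 - 9)/(7 - 9) = 0.889313
L_3(8.1) = (8.1 - 3)/(9 - 3) × (8.1 - 5)/(9 - 5) × (8.1 - 7)/(9 - 7) = 0.362312

P(8.1) = 14×L_0(8.1) + (-2)×L_1(8.1) + 1×L_2(8.1) + 10×L_3(8.1)
P(8.1) = 6.038687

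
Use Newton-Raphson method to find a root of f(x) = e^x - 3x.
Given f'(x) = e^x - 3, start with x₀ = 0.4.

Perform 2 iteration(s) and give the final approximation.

f(x) = e^x - 3x
f'(x) = e^x - 3
x₀ = 0.4

Newton-Raphson formula: x_{n+1} = x_n - f(x_n)/f'(x_n)

Iteration 1:
  f(0.400000) = 0.291825
  f'(0.400000) = -1.508175
  x_1 = 0.400000 - 0.291825/(-1.508175) = 0.593495
Iteration 2:
  f(0.593495) = 0.029819
  f'(0.593495) = -1.189695
  x_2 = 0.593495 - 0.029819/(-1.189695) = 0.618560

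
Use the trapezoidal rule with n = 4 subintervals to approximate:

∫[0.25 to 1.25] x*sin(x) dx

f(x) = x*sin(x)
a = 0.25, b = 1.25, n = 4
h = (b - a)/n = 0.250000

Trapezoidal rule: (h/2)[f(x₀) + 2f(x₁) + 2f(x₂) + ... + f(xₙ)]

x_0 = 0.2500, f(x_0) = 0.061851, coefficient = 1
x_1 = 0.5000, f(x_1) = 0.239713, coefficient = 2
x_2 = 0.7500, f(x_2) = 0.511229, coefficient = 2
x_3 = 1.0000, f(x_3) = 0.841471, coefficient = 2
x_4 = 1.2500, f(x_4) = 1.186231, coefficient = 1

I ≈ (0.250000/2) × 4.432907 = 0.554113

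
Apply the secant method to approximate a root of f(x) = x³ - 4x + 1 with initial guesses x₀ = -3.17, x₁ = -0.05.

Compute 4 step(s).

f(x) = x³ - 4x + 1
x₀ = -3.17, x₁ = -0.05

Secant formula: x_{n+1} = x_n - f(x_n)(x_n - x_{n-1})/(f(x_n) - f(x_{n-1}))

Iteration 1:
  f(-3.170000) = -18.175013
  f(-0.050000) = 1.199875
  x_2 = -0.050000 - 1.199875×(-0.050000 - (-3.170000))/(1.199875 - (-18.175013))
       = -0.243220
Iteration 2:
  f(-0.050000) = 1.199875
  f(-0.243220) = 1.958491
  x_3 = -0.243220 - 1.958491×(-0.243220 - (-0.050000))/(1.958491 - 1.199875)
       = 0.255609
Iteration 3:
  f(-0.243220) = 1.958491
  f(0.255609) = -0.005734
  x_4 = 0.255609 - (-0.005734)×(0.255609 - (-0.243220))/(-0.005734 - 1.958491)
       = 0.254152
Iteration 4:
  f(0.255609) = -0.005734
  f(0.254152) = -0.000193
  x_5 = 0.254152 - (-0.000193)×(0.254152 - 0.255609)/(-0.000193 - (-0.005734))
       = 0.254102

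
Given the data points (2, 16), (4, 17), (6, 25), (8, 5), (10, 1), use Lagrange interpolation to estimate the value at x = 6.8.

Lagrange interpolation formula:
P(x) = Σ yᵢ × Lᵢ(x)
where Lᵢ(x) = Π_{j≠i} (x - xⱼ)/(xᵢ - xⱼ)

L_0(6.8) = (6.8 - 4)/(2 - 4) × (6.8 - 6)/(2 - 6) × (6.8 - 8)/(2 - 8) × (6.8 - 10)/(2 - 10) = 0.022400
L_1(6.8) = (6.8 - 2)/(4 - 2) × (6.8 - 6)/(4 - 6) × (6.8 - 8)/(4 - 8) × (6.8 - 10)/(4 - 10) = -0.153600
L_2(6.8) = (6.8 - 2)/(6 - 2) × (6.8 - 4)/(6 - 4) × (6.8 - 8)/(6 - 8) × (6.8 - 10)/(6 - 10) = 0.806400
L_3(6.8) = (6.8 - 2)/(8 - 2) × (6.8 - 4)/(8 - 4) × (6.8 - 6)/(8 - 6) × (6.8 - 10)/(8 - 10) = 0.358400
L_4(6.8) = (6.8 - 2)/(10 - 2) × (6.8 - 4)/(10 - 4) × (6.8 - 6)/(10 - 6) × (6.8 - 8)/(10 - 8) = -0.033600

P(6.8) = 16×L_0(6.8) + 17×L_1(6.8) + 25×L_2(6.8) + 5×L_3(6.8) + 1×L_4(6.8)
P(6.8) = 19.665600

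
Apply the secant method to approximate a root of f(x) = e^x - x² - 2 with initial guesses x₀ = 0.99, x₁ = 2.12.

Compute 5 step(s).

f(x) = e^x - x² - 2
x₀ = 0.99, x₁ = 2.12

Secant formula: x_{n+1} = x_n - f(x_n)(x_n - x_{n-1})/(f(x_n) - f(x_{n-1}))

Iteration 1:
  f(0.990000) = -0.288866
  f(2.120000) = 1.836737
  x_2 = 2.120000 - 1.836737×(2.120000 - 0.990000)/(1.836737 - (-0.288866))
       = 1.143565
Iteration 2:
  f(2.120000) = 1.836737
  f(1.143565) = -0.169806
  x_3 = 1.143565 - (-0.169806)×(1.143565 - 2.120000)/(-0.169806 - 1.836737)
       = 1.226197
Iteration 3:
  f(1.143565) = -0.169806
  f(1.226197) = -0.095316
  x_4 = 1.226197 - (-0.095316)×(1.226197 - 1.143565)/(-0.095316 - (-0.169806))
       = 1.331931
Iteration 4:
  f(1.226197) = -0.095316
  f(1.331931) = 0.014312
  x_5 = 1.331931 - 0.014312×(1.331931 - 1.226197)/(0.014312 - (-0.095316))
       = 1.318128
Iteration 5:
  f(1.331931) = 0.014312
  f(1.318128) = -0.001041
  x_6 = 1.318128 - (-0.001041)×(1.318128 - 1.331931)/(-0.001041 - 0.014312)
       = 1.319064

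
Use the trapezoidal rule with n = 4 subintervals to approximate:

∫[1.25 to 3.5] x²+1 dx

f(x) = x²+1
a = 1.25, b = 3.5, n = 4
h = (b - a)/n = 0.562500

Trapezoidal rule: (h/2)[f(x₀) + 2f(x₁) + 2f(x₂) + ... + f(xₙ)]

x_0 = 1.2500, f(x_0) = 2.562500, coefficient = 1
x_1 = 1.8125, f(x_1) = 4.285156, coefficient = 2
x_2 = 2.3750, f(x_2) = 6.640625, coefficient = 2
x_3 = 2.9375, f(x_3) = 9.628906, coefficient = 2
x_4 = 3.5000, f(x_4) = 13.250000, coefficient = 1

I ≈ (0.562500/2) × 56.921875 = 16.009277
Exact value: 15.890625
Error: 0.118652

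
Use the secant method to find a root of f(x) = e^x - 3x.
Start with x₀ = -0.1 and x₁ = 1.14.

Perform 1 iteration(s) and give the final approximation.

f(x) = e^x - 3x
x₀ = -0.1, x₁ = 1.14

Secant formula: x_{n+1} = x_n - f(x_n)(x_n - x_{n-1})/(f(x_n) - f(x_{n-1}))

Iteration 1:
  f(-0.100000) = 1.204837
  f(1.140000) = -0.293232
  x_2 = 1.140000 - (-0.293232)×(1.140000 - (-0.100000))/(-0.293232 - 1.204837)
       = 0.897283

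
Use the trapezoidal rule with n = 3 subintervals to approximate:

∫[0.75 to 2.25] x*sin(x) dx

f(x) = x*sin(x)
a = 0.75, b = 2.25, n = 3
h = (b - a)/n = 0.500000

Trapezoidal rule: (h/2)[f(x₀) + 2f(x₁) + 2f(x₂) + ... + f(xₙ)]

x_0 = 0.7500, f(x_0) = 0.511229, coefficient = 1
x_1 = 1.2500, f(x_1) = 1.186231, coefficient = 2
x_2 = 1.7500, f(x_2) = 1.721975, coefficient = 2
x_3 = 2.2500, f(x_3) = 1.750665, coefficient = 1

I ≈ (0.500000/2) × 8.078306 = 2.019577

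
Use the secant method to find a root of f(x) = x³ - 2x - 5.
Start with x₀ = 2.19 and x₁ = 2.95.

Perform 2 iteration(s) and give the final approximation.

f(x) = x³ - 2x - 5
x₀ = 2.19, x₁ = 2.95

Secant formula: x_{n+1} = x_n - f(x_n)(x_n - x_{n-1})/(f(x_n) - f(x_{n-1}))

Iteration 1:
  f(2.190000) = 1.123459
  f(2.950000) = 14.772375
  x_2 = 2.950000 - 14.772375×(2.950000 - 2.190000)/(14.772375 - 1.123459)
       = 2.127443
Iteration 2:
  f(2.950000) = 14.772375
  f(2.127443) = 0.373956
  x_3 = 2.127443 - 0.373956×(2.127443 - 2.950000)/(0.373956 - 14.772375)
       = 2.106080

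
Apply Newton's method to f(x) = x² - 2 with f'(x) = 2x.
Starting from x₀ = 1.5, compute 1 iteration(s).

f(x) = x² - 2
f'(x) = 2x
x₀ = 1.5

Newton-Raphson formula: x_{n+1} = x_n - f(x_n)/f'(x_n)

Iteration 1:
  f(1.500000) = 0.250000
  f'(1.500000) = 3.000000
  x_1 = 1.500000 - 0.250000/3.000000 = 1.416667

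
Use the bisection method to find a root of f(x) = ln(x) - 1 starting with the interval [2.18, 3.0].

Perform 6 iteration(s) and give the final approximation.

f(x) = ln(x) - 1
Initial interval: [2.18, 3.0]

Iteration 1:
  c_1 = (2.180000 + 3.000000)/2 = 2.590000
  f(c_1) = f(2.590000) = -0.048342
  f(a) × f(c) ≥ 0, new interval: [2.590000, 3.000000]
Iteration 2:
  c_2 = (2.590000 + 3.000000)/2 = 2.795000
  f(c_2) = f(2.795000) = 0.027832
  f(a) × f(c) < 0, new interval: [2.590000, 2.795000]
Iteration 3:
  c_3 = (2.590000 + 2.795000)/2 = 2.692500
  f(c_3) = f(2.692500) = -0.009530
  f(a) × f(c) ≥ 0, new interval: [2.692500, 2.795000]
Iteration 4:
  c_4 = (2.692500 + 2.795000)/2 = 2.743750
  f(c_4) = f(2.743750) = 0.009326
  f(a) × f(c) < 0, new interval: [2.692500, 2.743750]
Iteration 5:
  c_5 = (2.692500 + 2.743750)/2 = 2.718125
  f(c_5) = f(2.718125) = -0.000058
  f(a) × f(c) ≥ 0, new interval: [2.718125, 2.743750]
Iteration 6:
  c_6 = (2.718125 + 2.743750)/2 = 2.730937
  f(c_6) = f(2.730937) = 0.004645
  f(a) × f(c) < 0, new interval: [2.718125, 2.730937]

After 6 iteration(s), the approximation is c_6 = 2.730937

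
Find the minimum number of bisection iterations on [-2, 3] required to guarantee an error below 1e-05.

We need (b-a)/2^n ≤ 1e-05
(3 - (-2))/2^n ≤ 1e-05
5/2^n ≤ 1e-05
2^n ≥ 500000
n ≥ log₂(500000) = 18.93
n ≥ 19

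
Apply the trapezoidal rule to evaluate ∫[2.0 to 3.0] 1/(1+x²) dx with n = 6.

f(x) = 1/(1+x²)
a = 2.0, b = 3.0, n = 6
h = (b - a)/n = 0.166667

Trapezoidal rule: (h/2)[f(x₀) + 2f(x₁) + 2f(x₂) + ... + f(xₙ)]

x_0 = 2.0000, f(x_0) = 0.200000, coefficient = 1
x_1 = 2.1667, f(x_1) = 0.175610, coefficient = 2
x_2 = 2.3333, f(x_2) = 0.155172, coefficient = 2
x_3 = 2.5000, f(x_3) = 0.137931, coefficient = 2
x_4 = 2.6667, f(x_4) = 0.123288, coefficient = 2
x_5 = 2.8333, f(x_5) = 0.110769, coefficient = 2
x_6 = 3.0000, f(x_6) = 0.100000, coefficient = 1

I ≈ (0.166667/2) × 1.705540 = 0.142128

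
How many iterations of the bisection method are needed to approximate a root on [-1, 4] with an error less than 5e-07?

We need (b-a)/2^n ≤ 5e-07
(4 - (-1))/2^n ≤ 5e-07
5/2^n ≤ 5e-07
2^n ≥ 10000000
n ≥ log₂(10000000) = 23.25
n ≥ 24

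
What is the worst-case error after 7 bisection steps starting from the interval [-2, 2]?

Bisection error bound: |error| ≤ (b-a)/2^n
|error| ≤ (2 - (-2))/2^7 = 4/2^7
|error| ≤ 0.0312500000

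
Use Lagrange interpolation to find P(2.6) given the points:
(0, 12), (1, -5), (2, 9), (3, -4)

Lagrange interpolation formula:
P(x) = Σ yᵢ × Lᵢ(x)
where Lᵢ(x) = Π_{j≠i} (x - xⱼ)/(xᵢ - xⱼ)

L_0(2.6) = (2.6 - 1)/(0 - 1) × (2.6 - 2)/(0 - 2) × (2.6 - 3)/(0 - 3) = 0.064000
L_1(2.6) = (2.6 - 0)/(1 - 0) × (2.6 - 2)/(1 - 2) × (2.6 - 3)/(1 - 3) = -0.312000
L_2(2.6) = (2.6 - 0)/(2 - 0) × (2.6 - 1)/(2 - 1) × (2.6 - 3)/(2 - 3) = 0.832000
L_3(2.6) = (2.6 - 0)/(3 - 0) × (2.6 - 1)/(3 - 1) × (2.6 - 2)/(3 - 2) = 0.416000

P(2.6) = 12×L_0(2.6) + (-5)×L_1(2.6) + 9×L_2(2.6) + (-4)×L_3(2.6)
P(2.6) = 8.152000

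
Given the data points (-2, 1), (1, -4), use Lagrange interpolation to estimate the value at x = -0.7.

Lagrange interpolation formula:
P(x) = Σ yᵢ × Lᵢ(x)
where Lᵢ(x) = Π_{j≠i} (x - xⱼ)/(xᵢ - xⱼ)

L_0(-0.7) = (-0.7 - 1)/(-2 - 1) = 0.566667
L_1(-0.7) = (-0.7 - (-2))/(1 - (-2)) = 0.433333

P(-0.7) = 1×L_0(-0.7) + (-4)×L_1(-0.7)
P(-0.7) = -1.166667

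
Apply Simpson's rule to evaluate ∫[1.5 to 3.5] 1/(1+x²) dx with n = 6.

f(x) = 1/(1+x²)
a = 1.5, b = 3.5, n = 6
h = (b - a)/n = 0.333333

Simpson's rule: (h/3)[f(x₀) + 4f(x₁) + 2f(x₂) + ... + f(xₙ)]

x_0 = 1.5000, f(x_0) = 0.307692, coefficient = 1
x_1 = 1.8333, f(x_1) = 0.229299, coefficient = 4
x_2 = 2.1667, f(x_2) = 0.175610, coefficient = 2
x_3 = 2.5000, f(x_3) = 0.137931, coefficient = 4
x_4 = 2.8333, f(x_4) = 0.110769, coefficient = 2
x_5 = 3.1667, f(x_5) = 0.090680, coefficient = 4
x_6 = 3.5000, f(x_6) = 0.075472, coefficient = 1

I ≈ (0.333333/3) × 2.787564 = 0.309729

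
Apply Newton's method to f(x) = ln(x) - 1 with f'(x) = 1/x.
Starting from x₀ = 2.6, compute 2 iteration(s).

f(x) = ln(x) - 1
f'(x) = 1/x
x₀ = 2.6

Newton-Raphson formula: x_{n+1} = x_n - f(x_n)/f'(x_n)

Iteration 1:
  f(2.600000) = -0.044489
  f'(2.600000) = 0.384615
  x_1 = 2.600000 - (-0.044489)/0.384615 = 2.715670
Iteration 2:
  f(2.715670) = -0.000961
  f'(2.715670) = 0.368233
  x_2 = 2.715670 - (-0.000961)/0.368233 = 2.718281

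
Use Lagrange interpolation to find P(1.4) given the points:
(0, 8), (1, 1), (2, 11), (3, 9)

Lagrange interpolation formula:
P(x) = Σ yᵢ × Lᵢ(x)
where Lᵢ(x) = Π_{j≠i} (x - xⱼ)/(xᵢ - xⱼ)

L_0(1.4) = (1.4 - 1)/(0 - 1) × (1.4 - 2)/(0 - 2) × (1.4 - 3)/(0 - 3) = -0.064000
L_1(1.4) = (1.4 - 0)/(1 - 0) × (1.4 - 2)/(1 - 2) × (1.4 - 3)/(1 - 3) = 0.672000
L_2(1.4) = (1.4 - 0)/(2 - 0) × (1.4 - 1)/(2 - 1) × (1.4 - 3)/(2 - 3) = 0.448000
L_3(1.4) = (1.4 - 0)/(3 - 0) × (1.4 - 1)/(3 - 1) × (1.4 - 2)/(3 - 2) = -0.056000

P(1.4) = 8×L_0(1.4) + 1×L_1(1.4) + 11×L_2(1.4) + 9×L_3(1.4)
P(1.4) = 4.584000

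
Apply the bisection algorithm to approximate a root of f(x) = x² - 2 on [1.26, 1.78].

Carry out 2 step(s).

f(x) = x² - 2
Initial interval: [1.26, 1.78]

Iteration 1:
  c_1 = (1.260000 + 1.780000)/2 = 1.520000
  f(c_1) = f(1.520000) = 0.310400
  f(a) × f(c) < 0, new interval: [1.260000, 1.520000]
Iteration 2:
  c_2 = (1.260000 + 1.520000)/2 = 1.390000
  f(c_2) = f(1.390000) = -0.067900
  f(a) × f(c) ≥ 0, new interval: [1.390000, 1.520000]

After 2 iteration(s), the approximation is c_2 = 1.390000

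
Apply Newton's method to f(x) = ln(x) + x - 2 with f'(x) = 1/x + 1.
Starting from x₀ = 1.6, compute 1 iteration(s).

f(x) = ln(x) + x - 2
f'(x) = 1/x + 1
x₀ = 1.6

Newton-Raphson formula: x_{n+1} = x_n - f(x_n)/f'(x_n)

Iteration 1:
  f(1.600000) = 0.070004
  f'(1.600000) = 1.625000
  x_1 = 1.600000 - 0.070004/1.625000 = 1.556921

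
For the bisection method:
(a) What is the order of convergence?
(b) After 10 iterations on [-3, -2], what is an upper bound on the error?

(a) Bisection has linear (order 1) convergence; the error is halved each step.

(b) Error bound = (b-a)/2^n = (-2 - (-3))/2^{10}
    = 1/2^{10}

(a) 1 (linear); (b) error ≤ 9.77e-04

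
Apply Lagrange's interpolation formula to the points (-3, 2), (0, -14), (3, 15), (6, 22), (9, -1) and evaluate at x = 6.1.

Lagrange interpolation formula:
P(x) = Σ yᵢ × Lᵢ(x)
where Lᵢ(x) = Π_{j≠i} (x - xⱼ)/(xᵢ - xⱼ)

L_0(6.1) = (6.1 - 0)/(-3 - 0) × (6.1 - 3)/(-3 - 3) × (6.1 - 6)/(-3 - 6) × (6.1 - 9)/(-3 - 9) = -0.002821
L_1(6.1) = (6.1 - (-3))/(0 - (-3)) × (6.1 - 3)/(0 - 3) × (6.1 - 6)/(0 - 6) × (6.1 - 9)/(0 - 9) = 0.016833
L_2(6.1) = (6.1 - (-3))/(3 - (-3)) × (6.1 - 0)/(3 - 0) × (6.1 - 6)/(3 - 6) × (6.1 - 9)/(3 - 9) = -0.049685
L_3(6.1) = (6.1 - (-3))/(6 - (-3)) × (6.1 - 0)/(6 - 0) × (6.1 - 3)/(6 - 3) × (6.1 - 9)/(6 - 9) = 1.026821
L_4(6.1) = (6.1 - (-3))/(9 - (-3)) × (6.1 - 0)/(9 - 0) × (6.1 - 3)/(9 - 3) × (6.1 - 6)/(9 - 6) = 0.008852

P(6.1) = 2×L_0(6.1) + (-14)×L_1(6.1) + 15×L_2(6.1) + 22×L_3(6.1) + (-1)×L_4(6.1)
P(6.1) = 21.594626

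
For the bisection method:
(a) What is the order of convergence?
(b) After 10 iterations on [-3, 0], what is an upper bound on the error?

(a) Bisection has linear (order 1) convergence; the error is halved each step.

(b) Error bound = (b-a)/2^n = (0 - (-3))/2^{10}
    = 3/2^{10}

(a) 1 (linear); (b) error ≤ 2.93e-03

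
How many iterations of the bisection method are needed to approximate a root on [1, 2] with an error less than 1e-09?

We need (b-a)/2^n ≤ 1e-09
(2 - 1)/2^n ≤ 1e-09
1/2^n ≤ 1e-09
2^n ≥ 1000000000
n ≥ log₂(1000000000) = 29.90
n ≥ 30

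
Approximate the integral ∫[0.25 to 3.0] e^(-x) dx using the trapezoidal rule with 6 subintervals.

f(x) = e^(-x)
a = 0.25, b = 3.0, n = 6
h = (b - a)/n = 0.458333

Trapezoidal rule: (h/2)[f(x₀) + 2f(x₁) + 2f(x₂) + ... + f(xₙ)]

x_0 = 0.2500, f(x_0) = 0.778801, coefficient = 1
x_1 = 0.7083, f(x_1) = 0.492464, coefficient = 2
x_2 = 1.1667, f(x_2) = 0.311403, coefficient = 2
x_3 = 1.6250, f(x_3) = 0.196912, coefficient = 2
x_4 = 2.0833, f(x_4) = 0.124514, coefficient = 2
x_5 = 2.5417, f(x_5) = 0.078735, coefficient = 2
x_6 = 3.0000, f(x_6) = 0.049787, coefficient = 1

I ≈ (0.458333/2) × 3.236645 = 0.741731
Exact value: 0.729014
Error: 0.012717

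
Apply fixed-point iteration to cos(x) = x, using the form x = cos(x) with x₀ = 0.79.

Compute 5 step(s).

Equation: cos(x) = x
Fixed-point form: x = cos(x)
x₀ = 0.79

x_1 = g(0.790000) = 0.703845
x_2 = g(0.703845) = 0.762359
x_3 = g(0.762359) = 0.723209
x_4 = g(0.723209) = 0.749686
x_5 = g(0.749686) = 0.731903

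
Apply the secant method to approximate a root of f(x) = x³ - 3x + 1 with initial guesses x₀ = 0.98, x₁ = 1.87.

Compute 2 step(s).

f(x) = x³ - 3x + 1
x₀ = 0.98, x₁ = 1.87

Secant formula: x_{n+1} = x_n - f(x_n)(x_n - x_{n-1})/(f(x_n) - f(x_{n-1}))

Iteration 1:
  f(0.980000) = -0.998808
  f(1.870000) = 1.929203
  x_2 = 1.870000 - 1.929203×(1.870000 - 0.980000)/(1.929203 - (-0.998808))
       = 1.283598
Iteration 2:
  f(1.870000) = 1.929203
  f(1.283598) = -0.735907
  x_3 = 1.283598 - (-0.735907)×(1.283598 - 1.870000)/(-0.735907 - 1.929203)
       = 1.445519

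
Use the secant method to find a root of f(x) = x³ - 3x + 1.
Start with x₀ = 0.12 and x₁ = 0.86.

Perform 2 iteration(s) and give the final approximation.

f(x) = x³ - 3x + 1
x₀ = 0.12, x₁ = 0.86

Secant formula: x_{n+1} = x_n - f(x_n)(x_n - x_{n-1})/(f(x_n) - f(x_{n-1}))

Iteration 1:
  f(0.120000) = 0.641728
  f(0.860000) = -0.943944
  x_2 = 0.860000 - (-0.943944)×(0.860000 - 0.120000)/(-0.943944 - 0.641728)
       = 0.419481
Iteration 2:
  f(0.860000) = -0.943944
  f(0.419481) = -0.184629
  x_3 = 0.419481 - (-0.184629)×(0.419481 - 0.860000)/(-0.184629 - (-0.943944))
       = 0.312368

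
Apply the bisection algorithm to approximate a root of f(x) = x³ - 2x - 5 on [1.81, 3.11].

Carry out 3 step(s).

f(x) = x³ - 2x - 5
Initial interval: [1.81, 3.11]

Iteration 1:
  c_1 = (1.810000 + 3.110000)/2 = 2.460000
  f(c_1) = f(2.460000) = 4.966936
  f(a) × f(c) < 0, new interval: [1.810000, 2.460000]
Iteration 2:
  c_2 = (1.810000 + 2.460000)/2 = 2.135000
  f(c_2) = f(2.135000) = 0.461810
  f(a) × f(c) < 0, new interval: [1.810000, 2.135000]
Iteration 3:
  c_3 = (1.810000 + 2.135000)/2 = 1.972500
  f(c_3) = f(1.972500) = -1.270483
  f(a) × f(c) ≥ 0, new interval: [1.972500, 2.135000]

After 3 iteration(s), the approximation is c_3 = 1.972500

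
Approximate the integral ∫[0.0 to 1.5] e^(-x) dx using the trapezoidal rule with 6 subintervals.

f(x) = e^(-x)
a = 0.0, b = 1.5, n = 6
h = (b - a)/n = 0.250000

Trapezoidal rule: (h/2)[f(x₀) + 2f(x₁) + 2f(x₂) + ... + f(xₙ)]

x_0 = 0.0000, f(x_0) = 1.000000, coefficient = 1
x_1 = 0.2500, f(x_1) = 0.778801, coefficient = 2
x_2 = 0.5000, f(x_2) = 0.606531, coefficient = 2
x_3 = 0.7500, f(x_3) = 0.472367, coefficient = 2
x_4 = 1.0000, f(x_4) = 0.367879, coefficient = 2
x_5 = 1.2500, f(x_5) = 0.286505, coefficient = 2
x_6 = 1.5000, f(x_6) = 0.223130, coefficient = 1

I ≈ (0.250000/2) × 6.247295 = 0.780912
Exact value: 0.776870
Error: 0.004042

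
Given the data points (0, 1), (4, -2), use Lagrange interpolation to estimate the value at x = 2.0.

Lagrange interpolation formula:
P(x) = Σ yᵢ × Lᵢ(x)
where Lᵢ(x) = Π_{j≠i} (x - xⱼ)/(xᵢ - xⱼ)

L_0(2.0) = (2.0 - 4)/(0 - 4) = 0.500000
L_1(2.0) = (2.0 - 0)/(4 - 0) = 0.500000

P(2.0) = 1×L_0(2.0) + (-2)×L_1(2.0)
P(2.0) = -0.500000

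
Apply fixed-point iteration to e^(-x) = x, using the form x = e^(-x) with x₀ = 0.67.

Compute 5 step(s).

Equation: e^(-x) = x
Fixed-point form: x = e^(-x)
x₀ = 0.67

x_1 = g(0.670000) = 0.511709
x_2 = g(0.511709) = 0.599470
x_3 = g(0.599470) = 0.549102
x_4 = g(0.549102) = 0.577468
x_5 = g(0.577468) = 0.561318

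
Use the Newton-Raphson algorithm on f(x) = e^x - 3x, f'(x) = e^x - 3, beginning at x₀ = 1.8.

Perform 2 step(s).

f(x) = e^x - 3x
f'(x) = e^x - 3
x₀ = 1.8

Newton-Raphson formula: x_{n+1} = x_n - f(x_n)/f'(x_n)

Iteration 1:
  f(1.800000) = 0.649647
  f'(1.800000) = 3.049647
  x_1 = 1.800000 - 0.649647/3.049647 = 1.586976
Iteration 2:
  f(1.586976) = 0.128015
  f'(1.586976) = 1.888943
  x_2 = 1.586976 - 0.128015/1.888943 = 1.519206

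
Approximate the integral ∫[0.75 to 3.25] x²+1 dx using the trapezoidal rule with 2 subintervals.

f(x) = x²+1
a = 0.75, b = 3.25, n = 2
h = (b - a)/n = 1.250000

Trapezoidal rule: (h/2)[f(x₀) + 2f(x₁) + 2f(x₂) + ... + f(xₙ)]

x_0 = 0.7500, f(x_0) = 1.562500, coefficient = 1
x_1 = 2.0000, f(x_1) = 5.000000, coefficient = 2
x_2 = 3.2500, f(x_2) = 11.562500, coefficient = 1

I ≈ (1.250000/2) × 23.125000 = 14.453125
Exact value: 13.802083
Error: 0.651042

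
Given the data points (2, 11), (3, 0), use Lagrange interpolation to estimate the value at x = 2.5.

Lagrange interpolation formula:
P(x) = Σ yᵢ × Lᵢ(x)
where Lᵢ(x) = Π_{j≠i} (x - xⱼ)/(xᵢ - xⱼ)

L_0(2.5) = (2.5 - 3)/(2 - 3) = 0.500000
L_1(2.5) = (2.5 - 2)/(3 - 2) = 0.500000

P(2.5) = 11×L_0(2.5) + 0×L_1(2.5)
P(2.5) = 5.500000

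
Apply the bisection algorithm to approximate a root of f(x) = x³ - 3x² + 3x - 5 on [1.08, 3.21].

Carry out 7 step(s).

f(x) = x³ - 3x² + 3x - 5
Initial interval: [1.08, 3.21]

Iteration 1:
  c_1 = (1.080000 + 3.210000)/2 = 2.145000
  f(c_1) = f(2.145000) = -2.498876
  f(a) × f(c) ≥ 0, new interval: [2.145000, 3.210000]
Iteration 2:
  c_2 = (2.145000 + 3.210000)/2 = 2.677500
  f(c_2) = f(2.677500) = 0.720495
  f(a) × f(c) < 0, new interval: [2.145000, 2.677500]
Iteration 3:
  c_3 = (2.145000 + 2.677500)/2 = 2.411250
  f(c_3) = f(2.411250) = -1.189317
  f(a) × f(c) ≥ 0, new interval: [2.411250, 2.677500]
Iteration 4:
  c_4 = (2.411250 + 2.677500)/2 = 2.544375
  f(c_4) = f(2.544375) = -0.316520
  f(a) × f(c) ≥ 0, new interval: [2.544375, 2.677500]
Iteration 5:
  c_5 = (2.544375 + 2.677500)/2 = 2.610938
  f(c_5) = f(2.610938) = 0.180576
  f(a) × f(c) < 0, new interval: [2.544375, 2.610938]
Iteration 6:
  c_6 = (2.544375 + 2.610938)/2 = 2.577656
  f(c_6) = f(2.577656) = -0.073215
  f(a) × f(c) ≥ 0, new interval: [2.577656, 2.610938]
Iteration 7:
  c_7 = (2.577656 + 2.610938)/2 = 2.594297
  f(c_7) = f(2.594297) = 0.052356
  f(a) × f(c) < 0, new interval: [2.577656, 2.594297]

After 7 iteration(s), the approximation is c_7 = 2.594297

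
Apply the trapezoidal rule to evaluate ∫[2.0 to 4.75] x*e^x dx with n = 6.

f(x) = x*e^x
a = 2.0, b = 4.75, n = 6
h = (b - a)/n = 0.458333

Trapezoidal rule: (h/2)[f(x₀) + 2f(x₁) + 2f(x₂) + ... + f(xₙ)]

x_0 = 2.0000, f(x_0) = 14.778112, coefficient = 1
x_1 = 2.4583, f(x_1) = 28.726411, coefficient = 2
x_2 = 2.9167, f(x_2) = 53.898793, coefficient = 2
x_3 = 3.3750, f(x_3) = 98.631958, coefficient = 2
x_4 = 3.8333, f(x_4) = 177.162622, coefficient = 2
x_5 = 4.2917, f(x_5) = 313.670109, coefficient = 2
x_6 = 4.7500, f(x_6) = 549.025352, coefficient = 1

I ≈ (0.458333/2) × 1907.983249 = 437.246161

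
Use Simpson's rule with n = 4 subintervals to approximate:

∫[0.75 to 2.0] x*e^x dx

f(x) = x*e^x
a = 0.75, b = 2.0, n = 4
h = (b - a)/n = 0.312500

Simpson's rule: (h/3)[f(x₀) + 4f(x₁) + 2f(x₂) + ... + f(xₙ)]

x_0 = 0.7500, f(x_0) = 1.587750, coefficient = 1
x_1 = 1.0625, f(x_1) = 3.074446, coefficient = 4
x_2 = 1.3750, f(x_2) = 5.438230, coefficient = 2
x_3 = 1.6875, f(x_3) = 9.122539, coefficient = 4
x_4 = 2.0000, f(x_4) = 14.778112, coefficient = 1

I ≈ (0.312500/3) × 76.030261 = 7.919819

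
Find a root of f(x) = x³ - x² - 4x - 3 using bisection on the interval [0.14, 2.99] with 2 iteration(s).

f(x) = x³ - x² - 4x - 3
Initial interval: [0.14, 2.99]

Iteration 1:
  c_1 = (0.140000 + 2.990000)/2 = 1.565000
  f(c_1) = f(1.565000) = -7.876188
  f(a) × f(c) ≥ 0, new interval: [1.565000, 2.990000]
Iteration 2:
  c_2 = (1.565000 + 2.990000)/2 = 2.277500
  f(c_2) = f(2.277500) = -5.483600
  f(a) × f(c) ≥ 0, new interval: [2.277500, 2.990000]

After 2 iteration(s), the approximation is c_2 = 2.277500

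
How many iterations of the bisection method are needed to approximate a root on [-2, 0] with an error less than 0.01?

We need (b-a)/2^n ≤ 0.01
(0 - (-2))/2^n ≤ 0.01
2/2^n ≤ 0.01
2^n ≥ 200
n ≥ log₂(200) = 7.64
n ≥ 8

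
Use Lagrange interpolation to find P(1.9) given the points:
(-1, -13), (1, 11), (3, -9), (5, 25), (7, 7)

Lagrange interpolation formula:
P(x) = Σ yᵢ × Lᵢ(x)
where Lᵢ(x) = Π_{j≠i} (x - xⱼ)/(xᵢ - xⱼ)

L_0(1.9) = (1.9 - 1)/(-1 - 1) × (1.9 - 3)/(-1 - 3) × (1.9 - 5)/(-1 - 5) × (1.9 - 7)/(-1 - 7) = -0.040760
L_1(1.9) = (1.9 - (-1))/(1 - (-1)) × (1.9 - 3)/(1 - 3) × (1.9 - 5)/(1 - 5) × (1.9 - 7)/(1 - 7) = 0.525353
L_2(1.9) = (1.9 - (-1))/(3 - (-1)) × (1.9 - 1)/(3 - 1) × (1.9 - 5)/(3 - 5) × (1.9 - 7)/(3 - 7) = 0.644752
L_3(1.9) = (1.9 - (-1))/(5 - (-1)) × (1.9 - 1)/(5 - 1) × (1.9 - 3)/(5 - 3) × (1.9 - 7)/(5 - 7) = -0.152522
L_4(1.9) = (1.9 - (-1))/(7 - (-1)) × (1.9 - 1)/(7 - 1) × (1.9 - 3)/(7 - 3) × (1.9 - 5)/(7 - 5) = 0.023177

P(1.9) = (-13)×L_0(1.9) + 11×L_1(1.9) + (-9)×L_2(1.9) + 25×L_3(1.9) + 7×L_4(1.9)
P(1.9) = -3.144803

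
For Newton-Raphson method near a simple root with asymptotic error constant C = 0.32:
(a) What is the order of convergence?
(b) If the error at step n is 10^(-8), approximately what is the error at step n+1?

(a) Newton-Raphson has quadratic (order 2) convergence near simple roots.
    This means |e_{n+1}| ≈ C|e_n|².

(b) With |e_n| = 10^(-8) and C = 0.32:
    |e_{n+1}| ≈ 0.32 × (10^(-8))² = 0.32 × 10^(-16)

(a) 2 (quadratic); (b) |e_{n+1}| ≈ 3.200e-17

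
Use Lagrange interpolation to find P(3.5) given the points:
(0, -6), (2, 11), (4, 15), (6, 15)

Lagrange interpolation formula:
P(x) = Σ yᵢ × Lᵢ(x)
where Lᵢ(x) = Π_{j≠i} (x - xⱼ)/(xᵢ - xⱼ)

L_0(3.5) = (3.5 - 2)/(0 - 2) × (3.5 - 4)/(0 - 4) × (3.5 - 6)/(0 - 6) = -0.039062
L_1(3.5) = (3.5 - 0)/(2 - 0) × (3.5 - 4)/(2 - 4) × (3.5 - 6)/(2 - 6) = 0.273438
L_2(3.5) = (3.5 - 0)/(4 - 0) × (3.5 - 2)/(4 - 2) × (3.5 - 6)/(4 - 6) = 0.820312
L_3(3.5) = (3.5 - 0)/(6 - 0) × (3.5 - 2)/(6 - 2) × (3.5 - 4)/(6 - 4) = -0.054688

P(3.5) = (-6)×L_0(3.5) + 11×L_1(3.5) + 15×L_2(3.5) + 15×L_3(3.5)
P(3.5) = 14.726562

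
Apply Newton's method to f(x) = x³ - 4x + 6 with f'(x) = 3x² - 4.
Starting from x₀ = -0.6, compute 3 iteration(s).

f(x) = x³ - 4x + 6
f'(x) = 3x² - 4
x₀ = -0.6

Newton-Raphson formula: x_{n+1} = x_n - f(x_n)/f'(x_n)

Iteration 1:
  f(-0.600000) = 8.184000
  f'(-0.600000) = -2.920000
  x_1 = -0.600000 - 8.184000/(-2.920000) = 2.202740
Iteration 2:
  f(2.202740) = 7.876871
  f'(2.202740) = 10.556187
  x_2 = 2.202740 - 7.876871/10.556187 = 1.456554
Iteration 3:
  f(1.456554) = 3.263937
  f'(1.456554) = 2.364652
  x_3 = 1.456554 - 3.263937/2.364652 = 0.076252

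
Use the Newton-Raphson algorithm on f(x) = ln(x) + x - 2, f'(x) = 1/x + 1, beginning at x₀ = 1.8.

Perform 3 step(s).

f(x) = ln(x) + x - 2
f'(x) = 1/x + 1
x₀ = 1.8

Newton-Raphson formula: x_{n+1} = x_n - f(x_n)/f'(x_n)

Iteration 1:
  f(1.800000) = 0.387787
  f'(1.800000) = 1.555556
  x_1 = 1.800000 - 0.387787/1.555556 = 1.550709
Iteration 2:
  f(1.550709) = -0.010579
  f'(1.550709) = 1.644866
  x_2 = 1.550709 - (-0.010579)/1.644866 = 1.557140
Iteration 3:
  f(1.557140) = -0.000009
  f'(1.557140) = 1.642203
  x_3 = 1.557140 - (-0.000009)/1.642203 = 1.557146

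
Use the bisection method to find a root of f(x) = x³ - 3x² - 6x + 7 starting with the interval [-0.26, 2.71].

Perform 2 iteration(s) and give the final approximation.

f(x) = x³ - 3x² - 6x + 7
Initial interval: [-0.26, 2.71]

Iteration 1:
  c_1 = (-0.260000 + 2.710000)/2 = 1.225000
  f(c_1) = f(1.225000) = -3.013609
  f(a) × f(c) < 0, new interval: [-0.260000, 1.225000]
Iteration 2:
  c_2 = (-0.260000 + 1.225000)/2 = 0.482500
  f(c_2) = f(0.482500) = 3.518910
  f(a) × f(c) ≥ 0, new interval: [0.482500, 1.225000]

After 2 iteration(s), the approximation is c_2 = 0.482500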